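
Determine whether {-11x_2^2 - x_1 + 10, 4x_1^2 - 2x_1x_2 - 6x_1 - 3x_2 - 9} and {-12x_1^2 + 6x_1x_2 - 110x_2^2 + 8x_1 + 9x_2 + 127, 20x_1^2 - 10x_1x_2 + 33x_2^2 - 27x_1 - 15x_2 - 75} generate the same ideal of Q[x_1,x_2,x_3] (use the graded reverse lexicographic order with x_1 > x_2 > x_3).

Yes, the ideals are equal.

Since reduced Gröbner bases are canonical representatives of ideals under a given ordering, it suffices to compute and compare them.
Buchberger on the first generating set:
f_1 = -11x_2^2 - x_1 + 10, LT = x_2^2.
f_2 = 4x_1^2 - 2x_1x_2 - 6x_1 - 3x_2 - 9, LT = x_1^2.

The S-polynomials (S(f_1,f_2)) all reduce to 0 modulo the current basis, so we have a Gröbner basis.
Inter-reduce: drop elements whose leading term is divisible by another's, tail-reduce, and make monic.
Reduced Gröbner basis: {x_1^2 - 1/2x_1x_2 - 3/2x_1 - 3/4x_2 - 9/4, x_2^2 + 1/11x_1 - 10/11}.

Buchberger on the second generating set:
h_1 = -12x_1^2 + 6x_1x_2 - 110x_2^2 + 8x_1 + 9x_2 + 127, LT = x_1^2.
h_2 = 20x_1^2 - 10x_1x_2 + 33x_2^2 - 27x_1 - 15x_2 - 75, LT = x_1^2.

S(h_1,h_2): lcm = x_1^2. S = 451/60x_2^2 + 41/60x_1 - 41/6.
  reduce S modulo (h_1, h_2):
  remainder 451/60x_2^2 + 41/60x_1 - 41/6 ≠ 0; add k_3 = 451/60x_2^2 + 41/60x_1 - 41/6 to the basis.

The other S-polynomials (S(h_1,k_3), S(h_2,k_3)) all reduce to 0 modulo the current basis, so we have a Gröbner basis.
Inter-reduce: drop elements whose leading term is divisible by another's, tail-reduce, and make monic.
Reduced Gröbner basis: {x_1^2 - 1/2x_1x_2 - 3/2x_1 - 3/4x_2 - 9/4, x_2^2 + 1/11x_1 - 10/11}.

These coincide, so the ideals are equal.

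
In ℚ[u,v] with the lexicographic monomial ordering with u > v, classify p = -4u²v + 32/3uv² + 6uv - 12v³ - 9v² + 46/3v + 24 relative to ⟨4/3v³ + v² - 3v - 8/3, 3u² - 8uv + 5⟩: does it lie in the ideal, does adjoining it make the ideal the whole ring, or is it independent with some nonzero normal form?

First compute the reduced Gröbner basis of I by Buchberger's algorithm.
f_1 = 4/3v³ + v² - 3v - 8/3, LT = v³.
f_2 = 3u² - 8uv + 5, LT = u².

The S-polynomials (S(f_1,f_2)) all reduce to 0 modulo the current basis, so we have a Gröbner basis.
Inter-reduce: drop elements whose leading term is divisible by another's, tail-reduce, and make monic.
Reduced Gröbner basis: {u² - 8/3uv + 5/3, v³ + ¾v² - 9/4v - 2}.
Label its elements g_1 = u² - 8/3uv + 5/3, g_2 = v³ + ¾v² - 9/4v - 2.

Reduce p = -4u²v + 32/3uv² + 6uv - 12v³ - 9v² + 46/3v + 24 modulo G:
  leading term u²v: subtract (-4v)·g_1 from -4u²v + 32/3uv² + 6uv - 12v³ - 9v² + 46/3v + 24 → 6uv - 12v³ - 9v² + 22v + 24
  leading term uv: no divisor's leading term divides it; move 6uv to the remainder.
  leading term v³: subtract (-12)·g_2 from -12v³ - 9v² + 22v + 24 → -5v
  leading term v: no divisor's leading term divides it; move -5v to the remainder.
  normal form = 6uv - 5v.
The normal form is nonzero, so p ∉ I. Since p minus its normal form lies in I, I + (p) = I + (r) where r = 6uv - 5v; decide whether this ideal is the whole ring.
Run Buchberger on G together with r (pairs among the g_i already reduce to 0 since G is a Gröbner basis):
g_1 = u² - 8/3uv + 5/3, LT = u².
g_2 = v³ + ¾v² - 9/4v - 2, LT = v³.
r = 6uv - 5v, LT = uv.

S(g_1,r): lcm = u²v. S = -8/3uv² + ⅚uv + 5/3v.
  reduce S modulo (g_1, g_2, r):
  remainder -20/9v² + 85/36v ≠ 0; add m_4 = -20/9v² + 85/36v to the basis.

S(g_2,r): lcm = uv³. S = ¾uv² - 9/4uv - 2u + ⅚v³.
  reduce S modulo (g_1, g_2, r, m_4):
  remainder -2u + 5/3 ≠ 0; add m_5 = -2u + 5/3 to the basis.

S(g_2,m_4): lcm = v³. S = 29/16v² - 9/4v - 2.
  reduce S modulo (g_1, g_2, r, m_4, m_5):
  remainder -83/256v - 2 ≠ 0; add m_6 = -83/256v - 2 to the basis.

S(g_1,m_5): lcm = u². S = -8/3uv + ⅚u + 5/3.
  reduce S modulo (g_1, g_2, r, m_4, m_5, m_6):
  remainder 5335/332 ≠ 0; add m_7 = 5335/332 to the basis.

The other S-polynomials (S(g_1,g_2), S(g_1,m_4), S(r,m_4), S(g_2,m_5), S(r,m_5), S(m_4,m_5), S(g_1,m_6), S(g_2,m_6), S(r,m_6), S(m_4,m_6), S(m_5,m_6), S(g_1,m_7), S(g_2,m_7), S(r,m_7), S(m_4,m_7), S(m_5,m_7), S(m_6,m_7)) all reduce to 0 modulo the current basis, so we have a Gröbner basis.
Inter-reduce: drop elements whose leading term is divisible by another's, tail-reduce, and make monic.
Reduced Gröbner basis: {1}.
The reduced Gröbner basis of I + (p) is {1}: the ideal is the whole ring, so the enlarged system has no common solution — adjoining p is inconsistent.

Adjoining -4u²v + 32/3uv² + 6uv - 12v³ - 9v² + 46/3v + 24 makes the ideal the whole ring: the system is inconsistent.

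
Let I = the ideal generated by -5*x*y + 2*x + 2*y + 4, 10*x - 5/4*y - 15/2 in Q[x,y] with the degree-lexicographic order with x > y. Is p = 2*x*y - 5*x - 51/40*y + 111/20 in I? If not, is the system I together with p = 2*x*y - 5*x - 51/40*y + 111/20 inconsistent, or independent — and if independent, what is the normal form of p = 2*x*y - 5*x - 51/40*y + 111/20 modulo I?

First compute the reduced Gröbner basis of I by Buchberger's algorithm.
f_1 = -5*x*y + 2*x + 2*y + 4, LT = x*y.
f_2 = 10*x - 5/4*y - 15/2, LT = x.

S(f_1,f_2): lcm = x*y. S = 1/8*y**2 - 2/5*x + 7/20*y - 4/5.
  leading term y**2: no divisor's leading term divides it; move 1/8*y**2 to the remainder.
  leading term x: subtract (-1/25)·f_2 from -2/5*x + 7/20*y - 4/5 → 3/10*y - 11/10
  leading term y: no divisor's leading term divides it; move 3/10*y to the remainder.
  leading term 1: no divisor's leading term divides it; move -11/10 to the remainder.
  remainder 1/8*y**2 + 3/10*y - 11/10 ≠ 0; add h_3 = 1/8*y**2 + 3/10*y - 11/10 to the basis.

The other S-polynomials (S(f_1,h_3), S(f_2,h_3)) all reduce to 0 modulo the current basis, so we have a Gröbner basis.
Inter-reduce: drop elements whose leading term is divisible by another's, tail-reduce, and make monic.
Reduced Gröbner basis: {y**2 + 12/5*y - 44/5, x - 1/8*y - 3/4}.
Label its elements g_1 = y**2 + 12/5*y - 44/5, g_2 = x - 1/8*y - 3/4.

Reduce p = 2*x*y - 5*x - 51/40*y + 111/20 modulo G:
  leading term x*y: subtract (2*y)·g_2 from 2*x*y - 5*x - 51/40*y + 111/20 → 1/4*y**2 - 5*x + 9/40*y + 111/20
  leading term y**2: subtract (1/4)·g_1 from 1/4*y**2 - 5*x + 9/40*y + 111/20 → -5*x - 3/8*y + 31/4
  leading term x: subtract (-5)·g_2 from -5*x - 3/8*y + 31/4 → -y + 4
  leading term y: no divisor's leading term divides it; move -y to the remainder.
  leading term 1: no divisor's leading term divides it; move 4 to the remainder.
  normal form = -y + 4.
The normal form is nonzero, so p ∉ I. Since p minus its normal form lies in I, I + (p) = I + (r) where r = -y + 4; decide whether this ideal is the whole ring.
Run Buchberger on G together with r (pairs among the g_i already reduce to 0 since G is a Gröbner basis):
g_1 = y**2 + 12/5*y - 44/5, LT = y**2.
g_2 = x - 1/8*y - 3/4, LT = x.
r = -y + 4, LT = y.

S(g_1,r): lcm = y**2. S = 32/5*y - 44/5.
  leading term y: subtract (-32/5)·r from 32/5*y - 44/5 → 84/5
  leading term 1: no divisor's leading term divides it; move 84/5 to the remainder.
  remainder 84/5 ≠ 0; add m_4 = 84/5 to the basis.

The other S-polynomials (S(g_1,g_2), S(g_2,r), S(g_1,m_4), S(g_2,m_4), S(r,m_4)) all reduce to 0 modulo the current basis, so we have a Gröbner basis.
Inter-reduce: drop elements whose leading term is divisible by another's, tail-reduce, and make monic.
Reduced Gröbner basis: {1}.
The reduced Gröbner basis of I + (p) is {1}: the ideal is the whole ring, so the enlarged system has no common solution — adjoining p is inconsistent.

Ideal membership is decidable via reduction modulo a Gröbner basis.

Adjoining 2*x*y - 5*x - 51/40*y + 111/20 makes the ideal the whole ring: the system is inconsistent.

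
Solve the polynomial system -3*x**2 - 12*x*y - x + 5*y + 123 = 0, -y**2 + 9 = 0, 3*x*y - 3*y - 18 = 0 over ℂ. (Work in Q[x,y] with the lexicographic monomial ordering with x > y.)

{(3, 3)}

Compute a lex Gröbner basis by Buchberger's algorithm.
f_1 = -3*x**2 - 12*x*y - x + 5*y + 123, LT = x**2.
f_2 = -y**2 + 9, LT = y**2.
f_3 = 3*x*y - 3*y - 18, LT = x*y.

S(f_1,f_3): lcm = x**2*y. S = 4*x*y**2 + 4/3*x*y + 6*x - 5/3*y**2 - 41*y.
  leading term x*y**2: subtract (-4*x)·f_2 from 4*x*y**2 + 4/3*x*y + 6*x - 5/3*y**2 - 41*y → 4/3*x*y + 42*x - 5/3*y**2 - 41*y
  leading term x*y: subtract (4/9)·f_3 from 4/3*x*y + 42*x - 5/3*y**2 - 41*y → 42*x - 5/3*y**2 - 119/3*y + 8
  leading term x: no divisor's leading term divides it; move 42*x to the remainder.
  leading term y**2: subtract (5/3)·f_2 from -5/3*y**2 - 119/3*y + 8 → -119/3*y - 7
  leading term y: no divisor's leading term divides it; move -119/3*y to the remainder.
  leading term 1: no divisor's leading term divides it; move -7 to the remainder.
  remainder 42*x - 119/3*y - 7 ≠ 0; add h_4 = 42*x - 119/3*y - 7 to the basis.

S(f_2,f_3): lcm = x*y**2. S = -9*x + y**2 + 6*y.
  leading term x: subtract (-3/14)·h_4 from -9*x + y**2 + 6*y → y**2 - 5/2*y - 3/2
  leading term y**2: subtract (-1)·f_2 from y**2 - 5/2*y - 3/2 → -5/2*y + 15/2
  leading term y: no divisor's leading term divides it; move -5/2*y to the remainder.
  leading term 1: no divisor's leading term divides it; move 15/2 to the remainder.
  remainder -5/2*y + 15/2 ≠ 0; add h_5 = -5/2*y + 15/2 to the basis.

The other S-polynomials (S(f_1,f_2), S(f_1,h_4), S(f_2,h_4), S(f_3,h_4), S(f_1,h_5), S(f_2,h_5), S(f_3,h_5), S(h_4,h_5)) all reduce to 0 modulo the current basis, so we have a Gröbner basis.
Inter-reduce: drop elements whose leading term is divisible by another's, tail-reduce, and make monic.
Reduced Gröbner basis: {x - 3, y - 3}.

A lex Gröbner basis eliminates variables successively. Here y - 3 depends only on y, with roots {3}; lifting each root through the earlier basis elements recovers the full solutions.
  y = 3: the earlier basis element becomes x - 3 = 0, giving x = 3 — point (3, 3).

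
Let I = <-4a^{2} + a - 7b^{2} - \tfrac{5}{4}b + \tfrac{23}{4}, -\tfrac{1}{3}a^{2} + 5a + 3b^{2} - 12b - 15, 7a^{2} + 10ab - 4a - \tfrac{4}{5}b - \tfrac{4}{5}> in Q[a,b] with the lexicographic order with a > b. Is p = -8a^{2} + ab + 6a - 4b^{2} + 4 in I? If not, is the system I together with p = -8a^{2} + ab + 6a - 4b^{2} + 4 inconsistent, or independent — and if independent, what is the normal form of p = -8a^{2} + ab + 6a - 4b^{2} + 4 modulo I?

First compute the reduced Gröbner basis of I by Buchberger's algorithm.
f_1 = -4a^{2} + a - 7b^{2} - \tfrac{5}{4}b + \tfrac{23}{4}, LT = a^{2}.
f_2 = -\tfrac{1}{3}a^{2} + 5a + 3b^{2} - 12b - 15, LT = a^{2}.
f_3 = 7a^{2} + 10ab - 4a - \tfrac{4}{5}b - \tfrac{4}{5}, LT = a^{2}.

S(f_1,f_2): lcm = a^{2}. S = \tfrac{59}{4}a + \tfrac{43}{4}b^{2} - \tfrac{571}{16}b - \tfrac{743}{16}.
  leading term a: no divisor's leading term divides it; move \tfrac{59}{4}a to the remainder.
  leading term b^{2}: no divisor's leading term divides it; move \tfrac{43}{4}b^{2} to the remainder.
  leading term b: no divisor's leading term divides it; move -\tfrac{571}{16}b to the remainder.
  leading term 1: no divisor's leading term divides it; move -\tfrac{743}{16} to the remainder.
  remainder \tfrac{59}{4}a + \tfrac{43}{4}b^{2} - \tfrac{571}{16}b - \tfrac{743}{16} ≠ 0; add h_4 = \tfrac{59}{4}a + \tfrac{43}{4}b^{2} - \tfrac{571}{16}b - \tfrac{743}{16} to the basis.

S(f_1,f_3): lcm = a^{2}. S = -\tfrac{10}{7}ab + \tfrac{9}{28}a + \tfrac{7}{4}b^{2} + \tfrac{239}{560}b - \tfrac{741}{560}.
  leading term ab: subtract (-\tfrac{40}{413}b)·h_4 from -\tfrac{10}{7}ab + \tfrac{9}{28}a + \tfrac{7}{4}b^{2} + \tfrac{239}{560}b - \tfrac{741}{560} → \tfrac{9}{28}a + \tfrac{430}{413}b^{3} - \tfrac{2819}{1652}b^{2} - \tfrac{134499}{33040}b - \tfrac{741}{560}
  leading term a: subtract (\tfrac{9}{413})·h_4 from \tfrac{9}{28}a + \tfrac{430}{413}b^{3} - \tfrac{2819}{1652}b^{2} - \tfrac{134499}{33040}b - \tfrac{741}{560} → \tfrac{430}{413}b^{3} - \tfrac{229}{118}b^{2} - \tfrac{27201}{8260}b - \tfrac{2571}{8260}
  leading term b^{3}: no divisor's leading term divides it; move \tfrac{430}{413}b^{3} to the remainder.
  leading term b^{2}: no divisor's leading term divides it; move -\tfrac{229}{118}b^{2} to the remainder.
  leading term b: no divisor's leading term divides it; move -\tfrac{27201}{8260}b to the remainder.
  leading term 1: no divisor's leading term divides it; move -\tfrac{2571}{8260} to the remainder.
  remainder \tfrac{430}{413}b^{3} - \tfrac{229}{118}b^{2} - \tfrac{27201}{8260}b - \tfrac{2571}{8260} ≠ 0; add h_5 = \tfrac{430}{413}b^{3} - \tfrac{229}{118}b^{2} - \tfrac{27201}{8260}b - \tfrac{2571}{8260} to the basis.

S(f_1,h_4): lcm = a^{2}. S = -\tfrac{43}{59}ab^{2} + \tfrac{571}{236}ab + \tfrac{171}{59}a + \tfrac{7}{4}b^{2} + \tfrac{5}{16}b - \tfrac{23}{16}.
  leading term ab^{2}: subtract (-\tfrac{172}{3481}b^{2})·h_4 from -\tfrac{43}{59}ab^{2} + \tfrac{571}{236}ab + \tfrac{171}{59}a + \tfrac{7}{4}b^{2} + \tfrac{5}{16}b - \tfrac{23}{16} → \tfrac{571}{236}ab + \tfrac{171}{59}a + \tfrac{1849}{3481}b^{4} - \tfrac{24553}{13924}b^{3} - \tfrac{3791}{6962}b^{2} + \tfrac{5}{16}b - \tfrac{23}{16}
  leading term ab: subtract (\tfrac{571}{3481}b)·h_4 from \tfrac{571}{236}ab + \tfrac{171}{59}a + \tfrac{1849}{3481}b^{4} - \tfrac{24553}{13924}b^{3} - \tfrac{3791}{6962}b^{2} + \tfrac{5}{16}b - \tfrac{23}{16} → \tfrac{171}{59}a + \tfrac{1849}{3481}b^{4} - \tfrac{24553}{6962}b^{3} + \tfrac{295713}{55696}b^{2} + \tfrac{220829}{27848}b - \tfrac{23}{16}
  leading term a: subtract (\tfrac{684}{3481})·h_4 from \tfrac{171}{59}a + \tfrac{1849}{3481}b^{4} - \tfrac{24553}{6962}b^{3} + \tfrac{295713}{55696}b^{2} + \tfrac{220829}{27848}b - \tfrac{23}{16} → \tfrac{1849}{3481}b^{4} - \tfrac{24553}{6962}b^{3} + \tfrac{178065}{55696}b^{2} + \tfrac{416111}{27848}b + \tfrac{428149}{55696}
  leading term b^{4}: subtract (\tfrac{301}{590}b)·h_5 from \tfrac{1849}{3481}b^{4} - \tfrac{24553}{6962}b^{3} + \tfrac{178065}{55696}b^{2} + \tfrac{416111}{27848}b + \tfrac{428149}{55696} → -\tfrac{176601}{69620}b^{3} + \tfrac{6790911}{1392400}b^{2} + \tfrac{22274}{1475}b + \tfrac{428149}{55696}
  leading term b^{3}: subtract (-\tfrac{28749}{11800})·h_5 from -\tfrac{176601}{69620}b^{3} + \tfrac{6790911}{1392400}b^{2} + \tfrac{22274}{1475}b + \tfrac{428149}{55696} → \tfrac{20739}{139240}b^{2} + \tfrac{98552053}{13924000}b + \tfrac{96478153}{13924000}
  leading term b^{2}: no divisor's leading term divides it; move \tfrac{20739}{139240}b^{2} to the remainder.
  leading term b: no divisor's leading term divides it; move \tfrac{98552053}{13924000}b to the remainder.
  leading term 1: no divisor's leading term divides it; move \tfrac{96478153}{13924000} to the remainder.
  remainder \tfrac{20739}{139240}b^{2} + \tfrac{98552053}{13924000}b + \tfrac{96478153}{13924000} ≠ 0; add h_6 = \tfrac{20739}{139240}b^{2} + \tfrac{98552053}{13924000}b + \tfrac{96478153}{13924000} to the basis.

S(h_5,h_6): lcm = b^{3}. S = -\tfrac{1100990341}{22294425}b^{2} - \tfrac{8861242697}{178355400}b - \tfrac{2571}{8600}.
  leading term b^{2}: subtract (-\tfrac{30660379016168}{92472816015})·h_6 from -\tfrac{1100990341}{22294425}b^{2} - \tfrac{8861242697}{178355400}b - \tfrac{2571}{8600} → \tfrac{212415384070113071}{92472816015000}b + \tfrac{212415384070113071}{92472816015000}
  leading term b: no divisor's leading term divides it; move \tfrac{212415384070113071}{92472816015000}b to the remainder.
  leading term 1: no divisor's leading term divides it; move \tfrac{212415384070113071}{92472816015000} to the remainder.
  remainder \tfrac{212415384070113071}{92472816015000}b + \tfrac{212415384070113071}{92472816015000} ≠ 0; add h_7 = \tfrac{212415384070113071}{92472816015000}b + \tfrac{212415384070113071}{92472816015000} to the basis.

The other S-polynomials (S(f_2,f_3), S(f_2,h_4), S(f_3,h_4), S(f_1,h_5), S(f_2,h_5), S(f_3,h_5), S(h_4,h_5), S(f_1,h_6), S(f_2,h_6), S(f_3,h_6), S(h_4,h_6), S(f_1,h_7), S(f_2,h_7), S(f_3,h_7), S(h_4,h_7), S(h_5,h_7), S(h_6,h_7)) all reduce to 0 modulo the current basis, so we have a Gröbner basis.
Inter-reduce: drop elements whose leading term is divisible by another's, tail-reduce, and make monic.
Reduced Gröbner basis: {a, b + 1}.
Label its elements g_1 = a, g_2 = b + 1.

Reduce p = -8a^{2} + ab + 6a - 4b^{2} + 4 modulo G:
  leading term a^{2}: subtract (-8a)·g_1 from -8a^{2} + ab + 6a - 4b^{2} + 4 → ab + 6a - 4b^{2} + 4
  leading term ab: subtract (b)·g_1 from ab + 6a - 4b^{2} + 4 → 6a - 4b^{2} + 4
  leading term a: subtract (6)·g_1 from 6a - 4b^{2} + 4 → -4b^{2} + 4
  leading term b^{2}: subtract (-4b)·g_2 from -4b^{2} + 4 → 4b + 4
  leading term b: subtract (4)·g_2 from 4b + 4 → 0
  normal form = 0.
Since the normal form is 0, p ∈ I.

-8a^{2} + ab + 6a - 4b^{2} + 4 lies in I (it reduces to 0).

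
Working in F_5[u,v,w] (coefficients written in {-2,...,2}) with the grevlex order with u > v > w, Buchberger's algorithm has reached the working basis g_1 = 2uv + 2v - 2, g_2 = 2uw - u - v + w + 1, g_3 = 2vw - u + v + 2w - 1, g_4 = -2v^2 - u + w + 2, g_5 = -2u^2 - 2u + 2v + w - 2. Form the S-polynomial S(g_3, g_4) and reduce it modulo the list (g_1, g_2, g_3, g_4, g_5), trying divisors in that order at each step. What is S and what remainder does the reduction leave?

S(g_3, g_4) = 2uv - 2v^2 + 2uw + vw - 2w^2 + 2v + w; remainder on division = -2w^2 - 2v - 2w + 2.

lcm(LM(g_3), LM(g_4)) = v^2w.
S = (lcm/LT(g_3))·g_3 − (lcm/LT(g_4))·g_4 = 2uv - 2v^2 + 2uw + vw - 2w^2 + 2v + w.
Reduce S modulo (g_1, g_2, g_3, g_4, g_5) in that order:
  leading term uv: subtract (1)·g_1 from 2uv - 2v^2 + 2uw + vw - 2w^2 + 2v + w → -2v^2 + 2uw + vw - 2w^2 + w + 2
  leading term v^2: subtract (1)·g_4 from -2v^2 + 2uw + vw - 2w^2 + w + 2 → 2uw + vw - 2w^2 + u
  leading term uw: subtract (1)·g_2 from 2uw + vw - 2w^2 + u → vw - 2w^2 + 2u + v - w - 1
  leading term vw: subtract (-2)·g_3 from vw - 2w^2 + 2u + v - w - 1 → -2w^2 - 2v - 2w + 2
  leading term w^2: no divisor's leading term divides it; move -2w^2 to the remainder.
  leading term v: no divisor's leading term divides it; move -2v to the remainder.
  leading term w: no divisor's leading term divides it; move -2w to the remainder.
  leading term 1: no divisor's leading term divides it; move 2 to the remainder.
The remainder -2w^2 - 2v - 2w + 2 is nonzero, so it would be added as the next basis element.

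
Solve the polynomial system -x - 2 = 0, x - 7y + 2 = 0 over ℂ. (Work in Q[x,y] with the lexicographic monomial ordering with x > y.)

Compute a lex Gröbner basis by Buchberger's algorithm.
f_1 = -x - 2, LT = x.
f_2 = x - 7y + 2, LT = x.

S(f_1,f_2): lcm = x. S = 7y.
  leading term y: no divisor's leading term divides it; move 7y to the remainder.
  remainder 7y ≠ 0; add h_3 = 7y to the basis.

The other S-polynomials (S(f_1,h_3), S(f_2,h_3)) all reduce to 0 modulo the current basis, so we have a Gröbner basis.
Inter-reduce: drop elements whose leading term is divisible by another's, tail-reduce, and make monic.
Reduced Gröbner basis: {x + 2, y}.

Since the basis is lex-ordered, y is univariate in y. Its roots are {0}. Back-substituting each root into the other basis elements fixes the other coordinates.
  y = 0: the earlier basis element becomes x + 2 = 0, giving x = -2 — point (-2, 0).

{(-2, 0)}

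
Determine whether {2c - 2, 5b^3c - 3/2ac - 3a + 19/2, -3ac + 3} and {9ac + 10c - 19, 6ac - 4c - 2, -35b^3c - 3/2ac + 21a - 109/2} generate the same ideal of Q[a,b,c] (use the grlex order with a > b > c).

Yes, the ideals are equal.

Equality of ideals is decidable: compute both reduced Gröbner bases (unique for the ordering) and check whether they agree.
Buchberger on the first generating set:
f_1 = 2c - 2, LT = c.
f_2 = 5b^3c - 3/2ac - 3a + 19/2, LT = b^3c.
f_3 = -3ac + 3, LT = ac.

S(f_1,f_2): lcm = b^3c. S = -b^3 + 3/10ac + 3/5a - 19/10.
  reduce S modulo (f_1, f_2, f_3):
  remainder -b^3 + 9/10a - 19/10 ≠ 0; add g_4 = -b^3 + 9/10a - 19/10 to the basis.

S(f_1,f_3): lcm = ac. S = -a + 1.
  reduce S modulo (f_1, f_2, f_3, g_4):
  remainder -a + 1 ≠ 0; add g_5 = -a + 1 to the basis.

The other S-polynomials (S(f_2,f_3), S(f_1,g_4), S(f_2,g_4), S(f_3,g_4), S(f_1,g_5), S(f_2,g_5), S(f_3,g_5), S(g_4,g_5)) all reduce to 0 modulo the current basis, so we have a Gröbner basis.
Inter-reduce: drop elements whose leading term is divisible by another's, tail-reduce, and make monic.
Reduced Gröbner basis: {b^3 + 1, a - 1, c - 1}.

Buchberger on the second generating set:
h_1 = 9ac + 10c - 19, LT = ac.
h_2 = 6ac - 4c - 2, LT = ac.
h_3 = -35b^3c - 3/2ac + 21a - 109/2, LT = b^3c.

S(h_1,h_2): lcm = ac. S = 16/9c - 16/9.
  reduce S modulo (h_1, h_2, h_3):
  remainder 16/9c - 16/9 ≠ 0; add k_4 = 16/9c - 16/9 to the basis.

S(h_1,h_3): lcm = ab^3c. S = 10/9b^3c - 3/70a^2c - 19/9b^3 + 3/5a^2 - 109/70a.
  reduce S modulo (h_1, h_2, h_3, k_4):
  remainder -19/9b^3 + 3/5a^2 - 103/105a - 109/63 ≠ 0; add k_5 = -19/9b^3 + 3/5a^2 - 103/105a - 109/63 to the basis.

S(h_2,h_3): lcm = ab^3c. S = -2/3b^3c - 3/70a^2c - 1/3b^3 + 3/5a^2 - 109/70a.
  reduce S modulo (h_1, h_2, h_3, k_4, k_5):
  remainder 48/95a^2 - 3776/1995a + 2768/1995 ≠ 0; add k_6 = 48/95a^2 - 3776/1995a + 2768/1995 to the basis.

S(h_1,k_4): lcm = ac. S = a + 10/9c - 19/9.
  reduce S modulo (h_1, h_2, h_3, k_4, k_5, k_6):
  remainder a - 1 ≠ 0; add k_7 = a - 1 to the basis.

The other S-polynomials (S(h_2,k_4), S(h_3,k_4), S(h_1,k_5), S(h_2,k_5), S(h_3,k_5), S(k_4,k_5), S(h_1,k_6), S(h_2,k_6), S(h_3,k_6), S(k_4,k_6), S(k_5,k_6), S(h_1,k_7), S(h_2,k_7), S(h_3,k_7), S(k_4,k_7), S(k_5,k_7), S(k_6,k_7)) all reduce to 0 modulo the current basis, so we have a Gröbner basis.
Inter-reduce: drop elements whose leading term is divisible by another's, tail-reduce, and make monic.
Reduced Gröbner basis: {b^3 + 1, a - 1, c - 1}.

Same reduced basis, so the two generating sets span the same ideal.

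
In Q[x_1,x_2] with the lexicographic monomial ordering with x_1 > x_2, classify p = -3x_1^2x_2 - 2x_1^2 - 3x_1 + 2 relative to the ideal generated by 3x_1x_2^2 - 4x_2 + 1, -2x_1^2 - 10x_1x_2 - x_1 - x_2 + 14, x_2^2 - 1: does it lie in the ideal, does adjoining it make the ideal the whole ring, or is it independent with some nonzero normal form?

Adjoining -3x_1^2x_2 - 2x_1^2 - 3x_1 + 2 makes the ideal the whole ring: the system is inconsistent.

First compute the reduced Gröbner basis of I by Buchberger's algorithm.
f_1 = 3x_1x_2^2 - 4x_2 + 1, LT = x_1x_2^2.
f_2 = -2x_1^2 - 10x_1x_2 - x_1 - x_2 + 14, LT = x_1^2.
f_3 = x_2^2 - 1, LT = x_2^2.

S(f_1,f_2): lcm = x_1^2x_2^2. S = -5x_1x_2^3 - 1/2x_1x_2^2 - 4/3x_1x_2 + 1/3x_1 - 1/2x_2^3 + 7x_2^2.
  leading term x_1x_2^3: subtract (-5/3x_2)·f_1 from -5x_1x_2^3 - 1/2x_1x_2^2 - 4/3x_1x_2 + 1/3x_1 - 1/2x_2^3 + 7x_2^2 → -1/2x_1x_2^2 - 4/3x_1x_2 + 1/3x_1 - 1/2x_2^3 + 1/3x_2^2 + 5/3x_2
  leading term x_1x_2^2: subtract (-1/6)·f_1 from -1/2x_1x_2^2 - 4/3x_1x_2 + 1/3x_1 - 1/2x_2^3 + 1/3x_2^2 + 5/3x_2 → -4/3x_1x_2 + 1/3x_1 - 1/2x_2^3 + 1/3x_2^2 + x_2 + 1/6
  leading term x_1x_2: no divisor's leading term divides it; move -4/3x_1x_2 to the remainder.
  leading term x_1: no divisor's leading term divides it; move 1/3x_1 to the remainder.
  leading term x_2^3: subtract (-1/2x_2)·f_3 from -1/2x_2^3 + 1/3x_2^2 + x_2 + 1/6 → 1/3x_2^2 + 1/2x_2 + 1/6
  leading term x_2^2: subtract (1/3)·f_3 from 1/3x_2^2 + 1/2x_2 + 1/6 → 1/2x_2 + 1/2
  leading term x_2: no divisor's leading term divides it; move 1/2x_2 to the remainder.
  leading term 1: no divisor's leading term divides it; move 1/2 to the remainder.
  remainder -4/3x_1x_2 + 1/3x_1 + 1/2x_2 + 1/2 ≠ 0; add h_4 = -4/3x_1x_2 + 1/3x_1 + 1/2x_2 + 1/2 to the basis.

S(f_1,f_3): lcm = x_1x_2^2. S = x_1 - 4/3x_2 + 1/3.
  leading term x_1: no divisor's leading term divides it; move x_1 to the remainder.
  leading term x_2: no divisor's leading term divides it; move -4/3x_2 to the remainder.
  leading term 1: no divisor's leading term divides it; move 1/3 to the remainder.
  remainder x_1 - 4/3x_2 + 1/3 ≠ 0; add h_5 = x_1 - 4/3x_2 + 1/3 to the basis.

S(f_1,h_4): lcm = x_1x_2^2. S = 1/4x_1x_2 + 3/8x_2^2 - 23/24x_2 + 1/3.
  leading term x_1x_2: subtract (-3/16)·h_4 from 1/4x_1x_2 + 3/8x_2^2 - 23/24x_2 + 1/3 → 1/16x_1 + 3/8x_2^2 - 83/96x_2 + 41/96
  leading term x_1: subtract (1/16)·h_5 from 1/16x_1 + 3/8x_2^2 - 83/96x_2 + 41/96 → 3/8x_2^2 - 25/32x_2 + 13/32
  leading term x_2^2: subtract (3/8)·f_3 from 3/8x_2^2 - 25/32x_2 + 13/32 → -25/32x_2 + 25/32
  leading term x_2: no divisor's leading term divides it; move -25/32x_2 to the remainder.
  leading term 1: no divisor's leading term divides it; move 25/32 to the remainder.
  remainder -25/32x_2 + 25/32 ≠ 0; add h_6 = -25/32x_2 + 25/32 to the basis.

The other S-polynomials (S(f_2,f_3), S(f_2,h_4), S(f_3,h_4), S(f_1,h_5), S(f_2,h_5), S(f_3,h_5), S(h_4,h_5), S(f_1,h_6), S(f_2,h_6), S(f_3,h_6), S(h_4,h_6), S(h_5,h_6)) all reduce to 0 modulo the current basis, so we have a Gröbner basis.
Inter-reduce: drop elements whose leading term is divisible by another's, tail-reduce, and make monic.
Reduced Gröbner basis: {x_1 - 1, x_2 - 1}.
Label its elements g_1 = x_1 - 1, g_2 = x_2 - 1.

Reduce p = -3x_1^2x_2 - 2x_1^2 - 3x_1 + 2 modulo G:
  leading term x_1^2x_2: subtract (-3x_1x_2)·g_1 from -3x_1^2x_2 - 2x_1^2 - 3x_1 + 2 → -2x_1^2 - 3x_1x_2 - 3x_1 + 2
  leading term x_1^2: subtract (-2x_1)·g_1 from -2x_1^2 - 3x_1x_2 - 3x_1 + 2 → -3x_1x_2 - 5x_1 + 2
  leading term x_1x_2: subtract (-3x_2)·g_1 from -3x_1x_2 - 5x_1 + 2 → -5x_1 - 3x_2 + 2
  leading term x_1: subtract (-5)·g_1 from -5x_1 - 3x_2 + 2 → -3x_2 - 3
  leading term x_2: subtract (-3)·g_2 from -3x_2 - 3 → -6
  leading term 1: no divisor's leading term divides it; move -6 to the remainder.
  normal form = -6.
The normal form is nonzero, so p ∉ I. Since p minus its normal form lies in I, I + (p) = I + (r) where r = -6; decide whether this ideal is the whole ring.
Here r = -6 is a nonzero constant, hence a unit: 1 ∈ I + (p), the Gröbner basis of I + (p) is {1}, and the enlarged system has no common solution — adjoining p is inconsistent.

Ideal membership is decidable via reduction modulo a Gröbner basis.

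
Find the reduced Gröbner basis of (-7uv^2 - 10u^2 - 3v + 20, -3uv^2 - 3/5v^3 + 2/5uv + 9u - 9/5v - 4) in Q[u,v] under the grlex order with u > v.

f_1 = -7uv^2 - 10u^2 - 3v + 20, LT = uv^2.
f_2 = -3uv^2 - 3/5v^3 + 2/5uv + 9u - 9/5v - 4, LT = uv^2.

S(f_1,f_2): lcm = uv^2. S = -1/5v^3 + 10/7u^2 + 2/15uv + 3u - 6/35v - 88/21.
  leading term v^3: no divisor's leading term divides it; move -1/5v^3 to the remainder.
  leading term u^2: no divisor's leading term divides it; move 10/7u^2 to the remainder.
  leading term uv: no divisor's leading term divides it; move 2/15uv to the remainder.
  leading term u: no divisor's leading term divides it; move 3u to the remainder.
  leading term v: no divisor's leading term divides it; move -6/35v to the remainder.
  leading term 1: no divisor's leading term divides it; move -88/21 to the remainder.
  remainder -1/5v^3 + 10/7u^2 + 2/15uv + 3u - 6/35v - 88/21 ≠ 0; add g_3 = -1/5v^3 + 10/7u^2 + 2/15uv + 3u - 6/35v - 88/21 to the basis.

S(f_1,g_3): lcm = uv^3. S = 50/7u^3 + 44/21u^2v + 15u^2 - 6/7uv + 3/7v^2 - 440/21u - 20/7v.
  leading term u^3: no divisor's leading term divides it; move 50/7u^3 to the remainder.
  leading term u^2v: no divisor's leading term divides it; move 44/21u^2v to the remainder.
  leading term u^2: no divisor's leading term divides it; move 15u^2 to the remainder.
  leading term uv: no divisor's leading term divides it; move -6/7uv to the remainder.
  leading term v^2: no divisor's leading term divides it; move 3/7v^2 to the remainder.
  leading term u: no divisor's leading term divides it; move -440/21u to the remainder.
  leading term v: no divisor's leading term divides it; move -20/7v to the remainder.
  remainder 50/7u^3 + 44/21u^2v + 15u^2 - 6/7uv + 3/7v^2 - 440/21u - 20/7v ≠ 0; add g_4 = 50/7u^3 + 44/21u^2v + 15u^2 - 6/7uv + 3/7v^2 - 440/21u - 20/7v to the basis.

S(f_2,g_3): lcm = uv^3. S = 1/5v^4 + 50/7u^3 + 2/3u^2v - 2/15uv^2 + 15u^2 - 27/7uv + 3/5v^2 - 440/21u + 4/3v.
  leading term v^4: subtract (-v)·g_3 from 1/5v^4 + 50/7u^3 + 2/3u^2v - 2/15uv^2 + 15u^2 - 27/7uv + 3/5v^2 - 440/21u + 4/3v → 50/7u^3 + 44/21u^2v + 15u^2 - 6/7uv + 3/7v^2 - 440/21u - 20/7v
  leading term u^3: subtract (1)·g_4 from 50/7u^3 + 44/21u^2v + 15u^2 - 6/7uv + 3/7v^2 - 440/21u - 20/7v → 0
  remainder 0.

S(f_1,g_4): lcm = u^3v^2. S = -22/75u^2v^3 + 10/7u^4 - 21/10u^2v^2 + 3/25uv^3 - 3/50v^4 + 3/7u^2v + 44/15uv^2 + 2/5v^3 - 20/7u^2.
  leading term u^2v^3: subtract (22/525uv)·f_1 from -22/75u^2v^3 + 10/7u^4 - 21/10u^2v^2 + 3/25uv^3 - 3/50v^4 + 3/7u^2v + 44/15uv^2 + 2/5v^3 - 20/7u^2 → 10/7u^4 + 44/105u^3v - 21/10u^2v^2 + 3/25uv^3 - 3/50v^4 + 3/7u^2v + 1606/525uv^2 + 2/5v^3 - 20/7u^2 - 88/105uv
  leading term u^4: subtract (1/5u)·g_4 from 10/7u^4 + 44/105u^3v - 21/10u^2v^2 + 3/25uv^3 - 3/50v^4 + 3/7u^2v + 1606/525uv^2 + 2/5v^3 - 20/7u^2 - 88/105uv → -21/10u^2v^2 + 3/25uv^3 - 3/50v^4 - 3u^3 + 3/5u^2v + 223/75uv^2 + 2/5v^3 + 4/3u^2 - 4/15uv
  leading term u^2v^2: subtract (3/10u)·f_1 from -21/10u^2v^2 + 3/25uv^3 - 3/50v^4 - 3u^3 + 3/5u^2v + 223/75uv^2 + 2/5v^3 + 4/3u^2 - 4/15uv → 3/25uv^3 - 3/50v^4 + 3/5u^2v + 223/75uv^2 + 2/5v^3 + 4/3u^2 + 19/30uv - 6u
  leading term uv^3: subtract (-3/175v)·f_1 from 3/25uv^3 - 3/50v^4 + 3/5u^2v + 223/75uv^2 + 2/5v^3 + 4/3u^2 + 19/30uv - 6u → -3/50v^4 + 3/7u^2v + 223/75uv^2 + 2/5v^3 + 4/3u^2 + 19/30uv - 9/175v^2 - 6u + 12/35v
  leading term v^4: subtract (3/10v)·g_3 from -3/50v^4 + 3/7u^2v + 223/75uv^2 + 2/5v^3 + 4/3u^2 + 19/30uv - 9/175v^2 - 6u + 12/35v → 44/15uv^2 + 2/5v^3 + 4/3u^2 - 4/15uv - 6u + 8/5v
  leading term uv^2: subtract (-44/105)·f_1 from 44/15uv^2 + 2/5v^3 + 4/3u^2 - 4/15uv - 6u + 8/5v → 2/5v^3 - 20/7u^2 - 4/15uv - 6u + 12/35v + 176/21
  leading term v^3: subtract (-2)·g_3 from 2/5v^3 - 20/7u^2 - 4/15uv - 6u + 12/35v + 176/21 → 0
  remainder 0.

S(f_2,g_4): lcm = u^3v^2. S = -7/75u^2v^3 - 2/15u^3v - 21/10u^2v^2 + 3/25uv^3 - 3/50v^4 - 3u^3 + 3/5u^2v + 44/15uv^2 + 2/5v^3 + 4/3u^2.
  leading term u^2v^3: subtract (1/75uv)·f_1 from -7/75u^2v^3 - 2/15u^3v - 21/10u^2v^2 + 3/25uv^3 - 3/50v^4 - 3u^3 + 3/5u^2v + 44/15uv^2 + 2/5v^3 + 4/3u^2 → -21/10u^2v^2 + 3/25uv^3 - 3/50v^4 - 3u^3 + 3/5u^2v + 223/75uv^2 + 2/5v^3 + 4/3u^2 - 4/15uv
  leading term u^2v^2: subtract (3/10u)·f_1 from -21/10u^2v^2 + 3/25uv^3 - 3/50v^4 - 3u^3 + 3/5u^2v + 223/75uv^2 + 2/5v^3 + 4/3u^2 - 4/15uv → 3/25uv^3 - 3/50v^4 + 3/5u^2v + 223/75uv^2 + 2/5v^3 + 4/3u^2 + 19/30uv - 6u
  leading term uv^3: subtract (-3/175v)·f_1 from 3/25uv^3 - 3/50v^4 + 3/5u^2v + 223/75uv^2 + 2/5v^3 + 4/3u^2 + 19/30uv - 6u → -3/50v^4 + 3/7u^2v + 223/75uv^2 + 2/5v^3 + 4/3u^2 + 19/30uv - 9/175v^2 - 6u + 12/35v
  leading term v^4: subtract (3/10v)·g_3 from -3/50v^4 + 3/7u^2v + 223/75uv^2 + 2/5v^3 + 4/3u^2 + 19/30uv - 9/175v^2 - 6u + 12/35v → 44/15uv^2 + 2/5v^3 + 4/3u^2 - 4/15uv - 6u + 8/5v
  leading term uv^2: subtract (-44/105)·f_1 from 44/15uv^2 + 2/5v^3 + 4/3u^2 - 4/15uv - 6u + 8/5v → 2/5v^3 - 20/7u^2 - 4/15uv - 6u + 12/35v + 176/21
  leading term v^3: subtract (-2)·g_3 from 2/5v^3 - 20/7u^2 - 4/15uv - 6u + 12/35v + 176/21 → 0
  remainder 0.

S(g_3,g_4): leading monomials are coprime, so the S-polynomial reduces to 0 (Buchberger's first criterion).
Every S-polynomial of the final basis reduces to 0, so we have a Gröbner basis.
Inter-reduce: drop elements whose leading term is divisible by another's, tail-reduce, and make monic.

G = {u^3 + 22/75u^2v + 21/10u^2 - 3/25uv + 3/50v^2 - 44/15u - 2/5v, uv^2 + 10/7u^2 + 3/7v - 20/7, v^3 - 50/7u^2 - 2/3uv - 15u + 6/7v + 440/21}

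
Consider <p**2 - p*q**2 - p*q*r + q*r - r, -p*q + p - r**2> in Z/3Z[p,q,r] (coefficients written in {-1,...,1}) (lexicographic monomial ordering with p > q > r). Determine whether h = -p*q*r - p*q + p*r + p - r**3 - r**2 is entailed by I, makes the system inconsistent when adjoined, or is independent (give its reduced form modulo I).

-p*q*r - p*q + p*r + p - r**3 - r**2 lies in I (it reduces to 0).

First compute the reduced Gröbner basis of I by Buchberger's algorithm.
f_1 = p**2 - p*q**2 - p*q*r + q*r - r, LT = p**2.
f_2 = -p*q + p - r**2, LT = p*q.

S(f_1,f_2): lcm = p**2*q. S = p**2 - p*q**3 - p*q**2*r - p*r**2 + q**2*r - q*r.
  reduce S modulo (f_1, f_2):
  remainder -p*r**2 + q**2*r**2 + q**2*r + q*r**3 + q*r + r ≠ 0; add k_3 = -p*r**2 + q**2*r**2 + q**2*r + q*r**3 + q*r + r to the basis.

S(f_2,k_3): lcm = p*q*r**2. S = -p*r**2 + q**3*r**2 + q**3*r + q**2*r**3 + q**2*r + q*r + r**4.
  reduce S modulo (f_1, f_2, k_3):
  remainder q**3*r**2 + q**3*r + q**2*r**3 - q**2*r**2 - q*r**3 + r**4 - r ≠ 0; add k_4 = q**3*r**2 + q**3*r + q**2*r**3 - q**2*r**2 - q*r**3 + r**4 - r to the basis.

The other S-polynomials (S(f_1,k_3), S(f_1,k_4), S(f_2,k_4), S(k_3,k_4)) all reduce to 0 modulo the current basis, so we have a Gröbner basis.
Inter-reduce: drop elements whose leading term is divisible by another's, tail-reduce, and make monic.
Reduced Gröbner basis: {p**2 - p*r - p + q*r**2 + q*r + r**3 + r**2 - r, p*q - p + r**2, p*r**2 - q**2*r**2 - q**2*r - q*r**3 - q*r - r, q**3*r**2 + q**3*r + q**2*r**3 - q**2*r**2 - q*r**3 + r**4 - r}.
Label its elements g_1 = p**2 - p*r - p + q*r**2 + q*r + r**3 + r**2 - r, g_2 = p*q - p + r**2, g_3 = p*r**2 - q**2*r**2 - q**2*r - q*r**3 - q*r - r, g_4 = q**3*r**2 + q**3*r + q**2*r**3 - q**2*r**2 - q*r**3 + r**4 - r.

Reduce h = -p*q*r - p*q + p*r + p - r**3 - r**2 modulo G:
  leading term p*q*r: subtract (-r)·g_2 from -p*q*r - p*q + p*r + p - r**3 - r**2 → -p*q + p - r**2
  leading term p*q: subtract (-1)·g_2 from -p*q + p - r**2 → 0
  normal form = 0.
Since the normal form is 0, h ∈ I.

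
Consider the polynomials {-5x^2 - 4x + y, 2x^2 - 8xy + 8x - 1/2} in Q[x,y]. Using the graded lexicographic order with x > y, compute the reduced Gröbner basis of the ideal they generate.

f_1 = -5x^2 - 4x + y, LT = x^2.
f_2 = 2x^2 - 8xy + 8x - 1/2, LT = x^2.

S(f_1,f_2): lcm = x^2. S = 4xy - 16/5x - 1/5y + 1/4.
  leading term xy: no divisor's leading term divides it; move 4xy to the remainder.
  leading term x: no divisor's leading term divides it; move -16/5x to the remainder.
  leading term y: no divisor's leading term divides it; move -1/5y to the remainder.
  leading term 1: no divisor's leading term divides it; move 1/4 to the remainder.
  remainder 4xy - 16/5x - 1/5y + 1/4 ≠ 0; add g_3 = 4xy - 16/5x - 1/5y + 1/4 to the basis.

S(f_1,g_3): lcm = x^2y. S = 4/5x^2 + 17/20xy - 1/5y^2 - 1/16x.
  leading term x^2: subtract (-4/25)·f_1 from 4/5x^2 + 17/20xy - 1/5y^2 - 1/16x → 17/20xy - 1/5y^2 - 281/400x + 4/25y
  leading term xy: subtract (17/80)·g_3 from 17/20xy - 1/5y^2 - 281/400x + 4/25y → -1/5y^2 - 9/400x + 81/400y - 17/320
  leading term y^2: no divisor's leading term divides it; move -1/5y^2 to the remainder.
  leading term x: no divisor's leading term divides it; move -9/400x to the remainder.
  leading term y: no divisor's leading term divides it; move 81/400y to the remainder.
  leading term 1: no divisor's leading term divides it; move -17/320 to the remainder.
  remainder -1/5y^2 - 9/400x + 81/400y - 17/320 ≠ 0; add g_4 = -1/5y^2 - 9/400x + 81/400y - 17/320 to the basis.

The other S-polynomials (S(f_2,g_3), S(f_1,g_4), S(f_2,g_4), S(g_3,g_4)) all reduce to 0 modulo the current basis, so we have a Gröbner basis.
Inter-reduce: drop elements whose leading term is divisible by another's, tail-reduce, and make monic.

G = {x^2 + 4/5x - 1/5y, xy - 4/5x - 1/20y + 1/16, y^2 + 9/80x - 81/80y + 17/64}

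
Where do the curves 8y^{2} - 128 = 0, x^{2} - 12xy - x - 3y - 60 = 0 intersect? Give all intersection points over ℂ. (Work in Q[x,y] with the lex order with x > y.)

Compute a lex Gröbner basis by Buchberger's algorithm.
f_1 = 8y^{2} - 128, LT = y^{2}.
f_2 = x^{2} - 12xy - x - 3y - 60, LT = x^{2}.

S(f_1,f_2): leading monomials are coprime, so the S-polynomial reduces to 0 (Buchberger's first criterion).
Every S-polynomial of the final basis reduces to 0, so we have a Gröbner basis.
Inter-reduce: drop elements whose leading term is divisible by another's, tail-reduce, and make monic.
Reduced Gröbner basis: {x^{2} - 12xy - x - 3y - 60, y^{2} - 16}.

The lex basis is triangular: the last element involves only y. Solving y^{2} - 16 = 0 gives y ∈ {-4, 4}; substituting each value into the earlier elements determines the remaining variables.
  y = -4: the earlier basis element becomes x^{2} + 47x - 48 = 0, giving x = -48, 1 — points (-48, -4), (1, -4).
  y = 4: the earlier basis element becomes x^{2} - 49x - 72 = 0, giving x = 49/2 - sqrt(2689)/2, 49/2 + sqrt(2689)/2 — points (49/2 - sqrt(2689)/2, 4), (49/2 + sqrt(2689)/2, 4).
Check: every point annihilates each of the original generators.

{(-48, -4), (1, -4), (49/2 - sqrt(2689)/2, 4), (49/2 + sqrt(2689)/2, 4)}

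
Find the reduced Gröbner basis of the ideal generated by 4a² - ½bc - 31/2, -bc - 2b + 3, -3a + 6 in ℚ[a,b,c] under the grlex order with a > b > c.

G = {a - 2, b - 1, c - 1}

f_1 = 4a² - ½bc - 31/2, LT = a².
f_2 = -bc - 2b + 3, LT = bc.
f_3 = -3a + 6, LT = a.

S(f_1,f_3): lcm = a². S = -⅛bc + 2a - 31/8.
  leading term bc: subtract (⅛)·f_2 from -⅛bc + 2a - 31/8 → 2a + ¼b - 17/4
  leading term a: subtract (-⅔)·f_3 from 2a + ¼b - 17/4 → ¼b - ¼
  leading term b: no divisor's leading term divides it; move ¼b to the remainder.
  leading term 1: no divisor's leading term divides it; move -¼ to the remainder.
  remainder ¼b - ¼ ≠ 0; add g_4 = ¼b - ¼ to the basis.

S(f_2,g_4): lcm = bc. S = 2b + c - 3.
  leading term b: subtract (8)·g_4 from 2b + c - 3 → c - 1
  leading term c: no divisor's leading term divides it; move c to the remainder.
  leading term 1: no divisor's leading term divides it; move -1 to the remainder.
  remainder c - 1 ≠ 0; add g_5 = c - 1 to the basis.

The other S-polynomials (S(f_1,f_2), S(f_2,f_3), S(f_1,g_4), S(f_3,g_4), S(f_1,g_5), S(f_2,g_5), S(f_3,g_5), S(g_4,g_5)) all reduce to 0 modulo the current basis, so we have a Gröbner basis.
Inter-reduce: drop elements whose leading term is divisible by another's, tail-reduce, and make monic.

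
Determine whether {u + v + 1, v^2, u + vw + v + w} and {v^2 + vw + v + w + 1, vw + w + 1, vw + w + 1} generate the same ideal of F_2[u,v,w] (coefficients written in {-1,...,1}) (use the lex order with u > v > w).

No, the ideals differ.

Two ideals are equal iff their reduced Gröbner bases coincide (the reduced basis is unique for a fixed ordering).
Buchberger on the first generating set:
f_1 = u + v + 1, LT = u.
f_2 = v^2, LT = v^2.
f_3 = u + vw + v + w, LT = u.

S(f_1,f_2): leading monomials are coprime, so the S-polynomial reduces to 0 (Buchberger's first criterion).
S(f_1,f_3): lcm = u. S = vw + w + 1.
  leading term vw: no divisor's leading term divides it; move vw to the remainder.
  leading term w: no divisor's leading term divides it; move w to the remainder.
  leading term 1: no divisor's leading term divides it; move 1 to the remainder.
  remainder vw + w + 1 ≠ 0; add g_4 = vw + w + 1 to the basis.

S(f_2,f_3): leading monomials are coprime, so the S-polynomial reduces to 0 (Buchberger's first criterion).
S(f_1,g_4): leading monomials are coprime, so the S-polynomial reduces to 0 (Buchberger's first criterion).
S(f_2,g_4): lcm = v^2w. S = vw + v.
  leading term vw: subtract (1)·g_4 from vw + v → v + w + 1
  leading term v: no divisor's leading term divides it; move v to the remainder.
  leading term w: no divisor's leading term divides it; move w to the remainder.
  leading term 1: no divisor's leading term divides it; move 1 to the remainder.
  remainder v + w + 1 ≠ 0; add g_5 = v + w + 1 to the basis.

S(f_3,g_4): leading monomials are coprime, so the S-polynomial reduces to 0 (Buchberger's first criterion).
S(f_1,g_5): leading monomials are coprime, so the S-polynomial reduces to 0 (Buchberger's first criterion).
S(f_2,g_5): lcm = v^2. S = vw + v.
  leading term vw: subtract (1)·g_4 from vw + v → v + w + 1
  leading term v: subtract (1)·g_5 from v + w + 1 → 0
  remainder 0.

S(f_3,g_5): leading monomials are coprime, so the S-polynomial reduces to 0 (Buchberger's first criterion).
S(g_4,g_5): lcm = vw. S = w^2 + 1.
  leading term w^2: no divisor's leading term divides it; move w^2 to the remainder.
  leading term 1: no divisor's leading term divides it; move 1 to the remainder.
  remainder w^2 + 1 ≠ 0; add g_6 = w^2 + 1 to the basis.

S(f_1,g_6): leading monomials are coprime, so the S-polynomial reduces to 0 (Buchberger's first criterion).
S(f_2,g_6): leading monomials are coprime, so the S-polynomial reduces to 0 (Buchberger's first criterion).
S(f_3,g_6): leading monomials are coprime, so the S-polynomial reduces to 0 (Buchberger's first criterion).
S(g_4,g_6): lcm = vw^2. S = v + w^2 + w.
  leading term v: subtract (1)·g_5 from v + w^2 + w → w^2 + 1
  leading term w^2: subtract (1)·g_6 from w^2 + 1 → 0
  remainder 0.

S(g_5,g_6): leading monomials are coprime, so the S-polynomial reduces to 0 (Buchberger's first criterion).
Every S-polynomial of the final basis reduces to 0, so we have a Gröbner basis.
Inter-reduce: drop elements whose leading term is divisible by another's, tail-reduce, and make monic.
Reduced Gröbner basis: {u + w, v + w + 1, w^2 + 1}.

Buchberger on the second generating set:
h_1 = v^2 + vw + v + w + 1, LT = v^2.
h_2 = vw + w + 1, LT = vw.
h_3 = vw + w + 1, LT = vw.

S(h_1,h_2): lcm = v^2w. S = vw^2 + v + w^2 + w.
  leading term vw^2: subtract (w)·h_2 from vw^2 + v + w^2 + w → v
  leading term v: no divisor's leading term divides it; move v to the remainder.
  remainder v ≠ 0; add k_4 = v to the basis.

S(h_1,h_3): lcm = v^2w. S = vw^2 + v + w^2 + w.
  leading term vw^2: subtract (w)·h_2 from vw^2 + v + w^2 + w → v
  leading term v: subtract (1)·k_4 from v → 0
  remainder 0.

S(h_2,h_3): lcm = vw. S = 0.
  remainder 0.

S(h_1,k_4): lcm = v^2. S = vw + v + w + 1.
  leading term vw: subtract (1)·h_2 from vw + v + w + 1 → v
  leading term v: subtract (1)·k_4 from v → 0
  remainder 0.

S(h_2,k_4): lcm = vw. S = w + 1.
  leading term w: no divisor's leading term divides it; move w to the remainder.
  leading term 1: no divisor's leading term divides it; move 1 to the remainder.
  remainder w + 1 ≠ 0; add k_5 = w + 1 to the basis.

S(h_3,k_4): lcm = vw. S = w + 1.
  leading term w: subtract (1)·k_5 from w + 1 → 0
  remainder 0.

S(h_1,k_5): leading monomials are coprime, so the S-polynomial reduces to 0 (Buchberger's first criterion).
S(h_2,k_5): lcm = vw. S = v + w + 1.
  leading term v: subtract (1)·k_4 from v + w + 1 → w + 1
  leading term w: subtract (1)·k_5 from w + 1 → 0
  remainder 0.

S(h_3,k_5): lcm = vw. S = v + w + 1.
  leading term v: subtract (1)·k_4 from v + w + 1 → w + 1
  leading term w: subtract (1)·k_5 from w + 1 → 0
  remainder 0.

S(k_4,k_5): leading monomials are coprime, so the S-polynomial reduces to 0 (Buchberger's first criterion).
Every S-polynomial of the final basis reduces to 0, so we have a Gröbner basis.
Inter-reduce: drop elements whose leading term is divisible by another's, tail-reduce, and make monic.
Reduced Gröbner basis: {v, w + 1}.

Since the reduced bases disagree, the two ideals are not the same.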